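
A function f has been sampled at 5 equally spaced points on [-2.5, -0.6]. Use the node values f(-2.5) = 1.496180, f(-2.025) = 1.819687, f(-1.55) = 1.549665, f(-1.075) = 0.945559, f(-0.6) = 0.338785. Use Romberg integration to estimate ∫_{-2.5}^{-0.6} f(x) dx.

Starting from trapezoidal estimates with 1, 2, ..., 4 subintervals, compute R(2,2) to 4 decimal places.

R(0,0) (trapezoid, 1 panel, h=1.9000): 1.743217
R(1,0) (trapezoid, 2 panels, h=0.9500): 2.343790
R(2,0) (trapezoid, 4 panels, h=0.4750): 2.485387
R(1,1) = 2.343790 + (2.343790 − 1.743217)/3 = 2.543981
R(2,1) = 2.485387 + (2.485387 − 2.343790)/3 = 2.532586
R(2,2) = 2.532586 + (2.532586 − 2.543981)/15 = 2.531826

2.5318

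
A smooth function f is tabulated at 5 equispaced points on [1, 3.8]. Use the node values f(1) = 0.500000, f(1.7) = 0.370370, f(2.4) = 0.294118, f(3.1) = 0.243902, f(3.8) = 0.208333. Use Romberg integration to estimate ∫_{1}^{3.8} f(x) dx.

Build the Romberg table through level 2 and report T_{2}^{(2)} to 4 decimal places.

0.8756

T_{0}^{(0)} (trapezoid, 1 panel, h=2.8000): 0.991666
T_{1}^{(0)} (trapezoid, 2 panels, h=1.4000): 0.907598
T_{2}^{(0)} (trapezoid, 4 panels, h=0.7000): 0.883790
T_{1}^{(1)} = 0.907598 + (0.907598 − 0.991666)/3 = 0.879575
T_{2}^{(1)} = 0.883790 + (0.883790 − 0.907598)/3 = 0.875854
T_{2}^{(2)} = 0.875854 + (0.875854 − 0.879575)/15 = 0.875606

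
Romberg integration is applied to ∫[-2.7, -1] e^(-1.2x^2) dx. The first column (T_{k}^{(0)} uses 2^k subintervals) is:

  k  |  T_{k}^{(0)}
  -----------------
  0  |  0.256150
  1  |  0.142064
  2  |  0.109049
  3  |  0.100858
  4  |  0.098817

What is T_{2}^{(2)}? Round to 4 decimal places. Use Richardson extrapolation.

T_{1}^{(1)} = (4·0.142064 − 0.256150) / 3 = 0.104035
T_{2}^{(1)} = 0.109049 + (0.109049 − 0.142064)/3 = 0.098044
T_{2}^{(2)} = 0.098044 + (0.098044 − 0.104035)/15 = 0.097645

0.0976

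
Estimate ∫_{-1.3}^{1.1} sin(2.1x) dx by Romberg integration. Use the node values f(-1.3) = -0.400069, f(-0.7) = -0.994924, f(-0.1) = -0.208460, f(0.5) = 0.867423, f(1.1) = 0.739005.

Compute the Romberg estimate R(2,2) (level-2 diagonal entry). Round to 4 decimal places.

R(0,0) (trapezoid, 1 panel, h=2.4000): 0.406723
R(1,0) (trapezoid, 2 panels, h=1.2000): -0.046790
R(2,0) (trapezoid, 4 panels, h=0.6000): -0.099896
R(1,1) = -0.046790 + (-0.046790 − 0.406723)/3 = -0.197961
R(2,1) = -0.099896 + (-0.099896 − (-0.046790))/3 = -0.117598
R(2,2) = -0.117598 + (-0.117598 − (-0.197961))/15 = -0.112240

-0.1122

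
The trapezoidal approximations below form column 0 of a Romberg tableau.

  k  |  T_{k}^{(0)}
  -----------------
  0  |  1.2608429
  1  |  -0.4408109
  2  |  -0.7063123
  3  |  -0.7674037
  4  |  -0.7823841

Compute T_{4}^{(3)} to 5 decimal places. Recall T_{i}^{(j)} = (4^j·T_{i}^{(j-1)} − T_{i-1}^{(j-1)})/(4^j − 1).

-0.78735

Richardson extrapolation on the trapezoidal column (denominator 4−1=3):
T_{2}^{(1)} = -0.7063123 + (-0.7063123 − (-0.4408109))/3 = -0.7948128
T_{3}^{(1)} = (4·(-0.7674037) − (-0.7063123)) / 3 = -0.7877675
T_{4}^{(1)} = -0.7823841 + (-0.7823841 − (-0.7674037))/3 = -0.7873776
T_{3}^{(2)} = -0.7877675 + (-0.7877675 − (-0.7948128))/15 = -0.7872978
T_{4}^{(2)} = -0.7873776 + (-0.7873776 − (-0.7877675))/15 = -0.7873516
T_{4}^{(3)} = (64·(-0.7873516) − (-0.7872978)) / 63 = -0.7873525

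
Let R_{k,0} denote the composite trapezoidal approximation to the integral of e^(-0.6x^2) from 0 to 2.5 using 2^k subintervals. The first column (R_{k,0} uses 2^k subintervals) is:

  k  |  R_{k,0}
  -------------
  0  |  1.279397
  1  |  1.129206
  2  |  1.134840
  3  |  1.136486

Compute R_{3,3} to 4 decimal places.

1.1370

Richardson extrapolation on the trapezoidal column (denominator 4−1=3):
R_{1,1} = 1.129206 + (1.129206 − 1.279397)/3 = 1.079142
R_{2,1} = 1.134840 + (1.134840 − 1.129206)/3 = 1.136718
R_{3,1} = (4·1.136486 − 1.134840) / 3 = 1.137035
R_{2,2} = (16·1.136718 − 1.079142) / 15 = 1.140556
R_{3,2} = 1.137035 + (1.137035 − 1.136718)/15 = 1.137056
R_{3,3} = (64·1.137056 − 1.140556) / 63 = 1.137000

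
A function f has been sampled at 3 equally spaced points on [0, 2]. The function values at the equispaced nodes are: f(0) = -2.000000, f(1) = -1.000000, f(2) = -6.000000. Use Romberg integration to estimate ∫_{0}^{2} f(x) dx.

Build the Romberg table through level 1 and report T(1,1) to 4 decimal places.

-4.0000

T(0,0) (trapezoid, 1 panel, h=2.0000): -8.000000
T(1,0) (trapezoid, 2 panels, h=1.0000): -5.000000
T(1,1) = -5.000000 + (-5.000000 − (-8.000000))/3 = -4.000000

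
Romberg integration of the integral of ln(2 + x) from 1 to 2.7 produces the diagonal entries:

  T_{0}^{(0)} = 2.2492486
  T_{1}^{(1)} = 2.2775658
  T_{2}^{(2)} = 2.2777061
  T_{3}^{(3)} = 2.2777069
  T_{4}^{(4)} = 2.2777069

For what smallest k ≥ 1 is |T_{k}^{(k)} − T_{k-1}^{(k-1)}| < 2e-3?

|T_{1}^{(1)} − T_{0}^{(0)}| = 0.0283172 ≥ 2e-3
|T_{2}^{(2)} − T_{1}^{(1)}| = 0.0001403 < 2e-3

k = 2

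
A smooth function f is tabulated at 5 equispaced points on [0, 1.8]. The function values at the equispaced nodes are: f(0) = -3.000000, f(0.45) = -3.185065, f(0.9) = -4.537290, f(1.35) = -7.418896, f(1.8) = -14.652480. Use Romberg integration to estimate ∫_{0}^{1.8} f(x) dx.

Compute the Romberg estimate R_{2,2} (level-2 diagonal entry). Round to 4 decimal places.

-10.3468

R_{0,0} (trapezoid, 1 panel, h=1.8000): -15.887232
R_{1,0} (trapezoid, 2 panels, h=0.9000): -12.027177
R_{2,0} (trapezoid, 4 panels, h=0.4500): -10.785371
R_{1,1} = -12.027177 + (-12.027177 − (-15.887232))/3 = -10.740492
R_{2,1} = -10.785371 + (-10.785371 − (-12.027177))/3 = -10.371436
R_{2,2} = -10.371436 + (-10.371436 − (-10.740492))/15 = -10.346832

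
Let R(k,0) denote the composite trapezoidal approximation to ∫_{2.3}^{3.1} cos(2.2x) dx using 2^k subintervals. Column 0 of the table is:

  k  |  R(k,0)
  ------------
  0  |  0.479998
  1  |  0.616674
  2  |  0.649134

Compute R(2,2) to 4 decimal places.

Richardson extrapolation on the trapezoidal column (denominator 4−1=3):
R(1,1) = (4·0.616674 − 0.479998) / 3 = 0.662233
R(2,1) = 0.649134 + (0.649134 − 0.616674)/3 = 0.659954
R(2,2) = 0.659954 + (0.659954 − 0.662233)/15 = 0.659802

0.6598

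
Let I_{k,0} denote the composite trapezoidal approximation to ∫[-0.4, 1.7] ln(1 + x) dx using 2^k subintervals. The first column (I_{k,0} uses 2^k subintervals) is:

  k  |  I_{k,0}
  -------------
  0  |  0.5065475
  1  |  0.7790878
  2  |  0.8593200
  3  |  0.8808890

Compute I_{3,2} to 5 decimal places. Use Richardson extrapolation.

I_{2,1} = 0.8593200 + (0.8593200 − 0.7790878)/3 = 0.8860641
I_{3,1} = (4·0.8808890 − 0.8593200) / 3 = 0.8880787
I_{3,2} = (16·0.8880787 − 0.8860641) / 15 = 0.8882130

0.88821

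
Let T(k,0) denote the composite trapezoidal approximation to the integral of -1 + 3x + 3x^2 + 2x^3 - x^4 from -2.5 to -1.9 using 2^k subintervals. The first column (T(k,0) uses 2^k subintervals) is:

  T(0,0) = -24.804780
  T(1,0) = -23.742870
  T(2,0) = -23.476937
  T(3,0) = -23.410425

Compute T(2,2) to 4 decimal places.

T(1,1) = -23.742870 + (-23.742870 − (-24.804780))/3 = -23.388900
T(2,1) = (4·(-23.476937) − (-23.742870)) / 3 = -23.388293
T(2,2) = -23.388293 + (-23.388293 − (-23.388900))/15 = -23.388253
(Column j=1 coincides with Simpson's rule on the same nodes.)

-23.3883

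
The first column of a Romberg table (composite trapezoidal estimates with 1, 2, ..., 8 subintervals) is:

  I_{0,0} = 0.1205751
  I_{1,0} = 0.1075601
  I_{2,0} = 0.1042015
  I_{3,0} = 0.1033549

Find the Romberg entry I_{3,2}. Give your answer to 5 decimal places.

0.10307

I_{2,1} = 0.1042015 + (0.1042015 − 0.1075601)/3 = 0.1030820
I_{3,1} = 0.1033549 + (0.1033549 − 0.1042015)/3 = 0.1030727
I_{3,2} = 0.1030727 + (0.1030727 − 0.1030820)/15 = 0.1030721
(Column j=1 coincides with Simpson's rule on the same nodes.)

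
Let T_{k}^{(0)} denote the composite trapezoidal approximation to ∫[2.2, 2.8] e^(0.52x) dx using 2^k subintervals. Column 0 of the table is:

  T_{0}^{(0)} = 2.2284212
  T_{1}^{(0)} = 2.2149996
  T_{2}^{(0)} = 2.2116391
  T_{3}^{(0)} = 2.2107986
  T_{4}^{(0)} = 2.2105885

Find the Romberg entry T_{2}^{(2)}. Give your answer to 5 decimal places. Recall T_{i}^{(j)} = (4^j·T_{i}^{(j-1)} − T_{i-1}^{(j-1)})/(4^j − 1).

2.21052

T_{1}^{(1)} = (4·2.2149996 − 2.2284212) / 3 = 2.2105257
T_{2}^{(1)} = 2.2116391 + (2.2116391 − 2.2149996)/3 = 2.2105189
T_{2}^{(2)} = 2.2105189 + (2.2105189 − 2.2105257)/15 = 2.2105184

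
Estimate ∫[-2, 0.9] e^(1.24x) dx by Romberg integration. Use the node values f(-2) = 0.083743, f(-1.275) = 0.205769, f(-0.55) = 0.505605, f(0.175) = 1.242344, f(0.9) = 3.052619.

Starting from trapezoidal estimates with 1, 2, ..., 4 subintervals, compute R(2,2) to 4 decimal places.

R(0,0) (trapezoid, 1 panel, h=2.9000): 4.547725
R(1,0) (trapezoid, 2 panels, h=1.4500): 3.006990
R(2,0) (trapezoid, 4 panels, h=0.7250): 2.553377
R(1,1) = 3.006990 + (3.006990 − 4.547725)/3 = 2.493412
R(2,1) = 2.553377 + (2.553377 − 3.006990)/3 = 2.402173
R(2,2) = 2.402173 + (2.402173 − 2.493412)/15 = 2.396090

2.3961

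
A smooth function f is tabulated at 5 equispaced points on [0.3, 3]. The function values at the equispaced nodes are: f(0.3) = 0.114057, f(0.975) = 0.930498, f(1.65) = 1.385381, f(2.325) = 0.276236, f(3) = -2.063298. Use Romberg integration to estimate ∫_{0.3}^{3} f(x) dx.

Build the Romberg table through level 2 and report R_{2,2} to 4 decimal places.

1.2479

R_{0,0} (trapezoid, 1 panel, h=2.7000): -2.631475
R_{1,0} (trapezoid, 2 panels, h=1.3500): 0.554527
R_{2,0} (trapezoid, 4 panels, h=0.6750): 1.091809
R_{1,1} = 0.554527 + (0.554527 − (-2.631475))/3 = 1.616528
R_{2,1} = 1.091809 + (1.091809 − 0.554527)/3 = 1.270903
R_{2,2} = 1.270903 + (1.270903 − 1.616528)/15 = 1.247861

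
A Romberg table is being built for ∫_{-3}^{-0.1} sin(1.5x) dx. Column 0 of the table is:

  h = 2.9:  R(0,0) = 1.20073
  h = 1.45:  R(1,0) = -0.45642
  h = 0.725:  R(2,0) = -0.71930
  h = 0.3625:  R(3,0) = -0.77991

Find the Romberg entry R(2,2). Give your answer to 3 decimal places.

-0.793

Richardson extrapolation on the trapezoidal column (denominator 4−1=3):
R(1,1) = (4·(-0.45642) − 1.20073) / 3 = -1.00880
R(2,1) = (4·(-0.71930) − (-0.45642)) / 3 = -0.80693
R(2,2) = (16·(-0.80693) − (-1.00880)) / 15 = -0.79347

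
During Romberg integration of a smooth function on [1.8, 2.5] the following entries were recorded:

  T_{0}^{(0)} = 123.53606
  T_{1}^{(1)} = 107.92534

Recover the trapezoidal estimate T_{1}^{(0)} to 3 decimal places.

From T_{1}^{(1)} = (4·T_{1}^{(0)} − T_{0}^{(0)})/3, solve for T_{1}^{(0)}:
4·T_{1}^{(0)} = 3·107.92534 + 123.53606 = 447.31208
T_{1}^{(0)} = 111.82802

111.828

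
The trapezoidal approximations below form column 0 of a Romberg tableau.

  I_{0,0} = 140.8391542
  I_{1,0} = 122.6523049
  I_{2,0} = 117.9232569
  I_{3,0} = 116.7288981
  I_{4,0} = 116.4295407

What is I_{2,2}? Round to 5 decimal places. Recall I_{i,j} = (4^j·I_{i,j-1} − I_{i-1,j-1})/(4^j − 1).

116.33070

I_{1,1} = 122.6523049 + (122.6523049 − 140.8391542)/3 = 116.5900218
I_{2,1} = 117.9232569 + (117.9232569 − 122.6523049)/3 = 116.3469076
I_{2,2} = (16·116.3469076 − 116.5900218) / 15 = 116.3307000
(Column j=1 coincides with Simpson's rule on the same nodes.)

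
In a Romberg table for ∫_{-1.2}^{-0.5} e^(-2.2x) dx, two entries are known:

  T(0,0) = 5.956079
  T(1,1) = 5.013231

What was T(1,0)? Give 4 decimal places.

5.2489

From T(1,1) = (4·T(1,0) − T(0,0))/3, solve for T(1,0):
4·T(1,0) = 3·5.013231 + 5.956079 = 20.995772
T(1,0) = 5.248943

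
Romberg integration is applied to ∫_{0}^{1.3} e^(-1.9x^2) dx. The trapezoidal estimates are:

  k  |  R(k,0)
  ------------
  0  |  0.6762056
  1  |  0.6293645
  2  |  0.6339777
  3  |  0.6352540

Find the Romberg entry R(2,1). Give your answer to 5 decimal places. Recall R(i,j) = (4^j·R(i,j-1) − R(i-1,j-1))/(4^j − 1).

R(2,1) = 0.6339777 + (0.6339777 − 0.6293645)/3 = 0.6355154

0.63552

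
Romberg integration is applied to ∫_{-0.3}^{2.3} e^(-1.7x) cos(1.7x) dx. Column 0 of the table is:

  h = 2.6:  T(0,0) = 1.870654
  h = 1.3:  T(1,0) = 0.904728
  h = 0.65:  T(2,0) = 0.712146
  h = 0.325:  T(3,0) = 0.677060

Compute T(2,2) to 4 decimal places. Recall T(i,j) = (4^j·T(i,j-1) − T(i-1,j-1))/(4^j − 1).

T(1,1) = (4·0.904728 − 1.870654) / 3 = 0.582753
T(2,1) = (4·0.712146 − 0.904728) / 3 = 0.647952
T(2,2) = 0.647952 + (0.647952 − 0.582753)/15 = 0.652299

0.6523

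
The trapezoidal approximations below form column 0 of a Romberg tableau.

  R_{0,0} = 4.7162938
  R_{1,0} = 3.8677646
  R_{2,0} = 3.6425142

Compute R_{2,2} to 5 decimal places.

R_{1,1} = (4·3.8677646 − 4.7162938) / 3 = 3.5849215
R_{2,1} = 3.6425142 + (3.6425142 − 3.8677646)/3 = 3.5674307
R_{2,2} = (16·3.5674307 − 3.5849215) / 15 = 3.5662646

3.56626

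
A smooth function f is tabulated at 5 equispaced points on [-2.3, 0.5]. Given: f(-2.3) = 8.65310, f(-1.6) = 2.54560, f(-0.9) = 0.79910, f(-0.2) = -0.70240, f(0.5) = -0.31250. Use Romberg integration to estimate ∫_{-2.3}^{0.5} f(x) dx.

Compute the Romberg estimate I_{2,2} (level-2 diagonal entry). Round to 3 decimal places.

3.950

I_{0,0} (trapezoid, 1 panel, h=2.8000): 11.67684
I_{1,0} (trapezoid, 2 panels, h=1.4000): 6.95716
I_{2,0} (trapezoid, 4 panels, h=0.7000): 4.76882
I_{1,1} = 6.95716 + (6.95716 − 11.67684)/3 = 5.38393
I_{2,1} = 4.76882 + (4.76882 − 6.95716)/3 = 4.03937
I_{2,2} = 4.03937 + (4.03937 − 5.38393)/15 = 3.94973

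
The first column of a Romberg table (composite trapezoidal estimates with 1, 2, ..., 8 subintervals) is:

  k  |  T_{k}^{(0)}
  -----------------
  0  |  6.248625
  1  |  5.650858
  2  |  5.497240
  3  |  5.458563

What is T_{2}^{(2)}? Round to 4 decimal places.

Richardson extrapolation on the trapezoidal column (denominator 4−1=3):
T_{1}^{(1)} = (4·5.650858 − 6.248625) / 3 = 5.451602
T_{2}^{(1)} = 5.497240 + (5.497240 − 5.650858)/3 = 5.446034
T_{2}^{(2)} = (16·5.446034 − 5.451602) / 15 = 5.445663

5.4457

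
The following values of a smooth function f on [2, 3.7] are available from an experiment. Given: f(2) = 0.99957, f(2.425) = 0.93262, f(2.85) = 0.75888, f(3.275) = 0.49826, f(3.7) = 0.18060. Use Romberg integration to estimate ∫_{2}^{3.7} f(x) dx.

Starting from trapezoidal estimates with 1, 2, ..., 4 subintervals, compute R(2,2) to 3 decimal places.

1.193

R(0,0) (trapezoid, 1 panel, h=1.7000): 1.00314
R(1,0) (trapezoid, 2 panels, h=0.8500): 1.14662
R(2,0) (trapezoid, 4 panels, h=0.4250): 1.18143
R(1,1) = 1.14662 + (1.14662 − 1.00314)/3 = 1.19445
R(2,1) = 1.18143 + (1.18143 − 1.14662)/3 = 1.19303
R(2,2) = 1.19303 + (1.19303 − 1.19445)/15 = 1.19294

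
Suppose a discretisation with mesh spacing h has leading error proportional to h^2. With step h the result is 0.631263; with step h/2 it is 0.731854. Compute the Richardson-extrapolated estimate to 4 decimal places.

The leading error scales as h^2; refining by a factor of 2 reduces it by 2^2 = 4.
Extrapolated value = (4·A(h/2) − A(h)) / (4 − 1)
= (4·0.731854 − 0.631263) / 3
= 2.296153 / 3 = 0.765384

0.7654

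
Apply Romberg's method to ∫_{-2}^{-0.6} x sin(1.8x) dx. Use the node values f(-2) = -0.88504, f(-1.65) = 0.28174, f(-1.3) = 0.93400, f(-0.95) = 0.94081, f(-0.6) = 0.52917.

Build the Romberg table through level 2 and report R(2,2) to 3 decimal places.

0.744

R(0,0) (trapezoid, 1 panel, h=1.4000): -0.24911
R(1,0) (trapezoid, 2 panels, h=0.7000): 0.52925
R(2,0) (trapezoid, 4 panels, h=0.3500): 0.69252
R(1,1) = 0.52925 + (0.52925 − (-0.24911))/3 = 0.78870
R(2,1) = 0.69252 + (0.69252 − 0.52925)/3 = 0.74694
R(2,2) = 0.74694 + (0.74694 − 0.78870)/15 = 0.74416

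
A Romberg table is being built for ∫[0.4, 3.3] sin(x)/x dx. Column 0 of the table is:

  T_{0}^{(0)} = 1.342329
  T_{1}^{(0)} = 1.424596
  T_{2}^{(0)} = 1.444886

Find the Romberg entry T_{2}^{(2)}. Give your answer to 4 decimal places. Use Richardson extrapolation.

Richardson extrapolation on the trapezoidal column (denominator 4−1=3):
T_{1}^{(1)} = 1.424596 + (1.424596 − 1.342329)/3 = 1.452018
T_{2}^{(1)} = (4·1.444886 − 1.424596) / 3 = 1.451649
T_{2}^{(2)} = (16·1.451649 − 1.452018) / 15 = 1.451624

1.4516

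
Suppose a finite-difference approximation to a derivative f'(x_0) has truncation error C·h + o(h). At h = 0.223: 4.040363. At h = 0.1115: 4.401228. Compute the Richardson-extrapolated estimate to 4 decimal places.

4.7621

Extrapolated value = (2·A(h/2) − A(h)) / (2 − 1)
= (2·4.401228 − 4.040363) / 1
= 4.762093 / 1 = 4.762093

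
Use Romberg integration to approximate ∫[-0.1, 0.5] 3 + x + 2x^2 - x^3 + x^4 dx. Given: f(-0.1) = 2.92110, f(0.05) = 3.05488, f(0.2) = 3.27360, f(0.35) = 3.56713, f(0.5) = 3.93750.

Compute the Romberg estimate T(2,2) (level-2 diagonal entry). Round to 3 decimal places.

T(0,0) (trapezoid, 1 panel, h=0.6000): 2.05758
T(1,0) (trapezoid, 2 panels, h=0.3000): 2.01087
T(2,0) (trapezoid, 4 panels, h=0.1500): 1.99874
T(1,1) = 2.01087 + (2.01087 − 2.05758)/3 = 1.99530
T(2,1) = 1.99874 + (1.99874 − 2.01087)/3 = 1.99470
T(2,2) = 1.99470 + (1.99470 − 1.99530)/15 = 1.99466

1.995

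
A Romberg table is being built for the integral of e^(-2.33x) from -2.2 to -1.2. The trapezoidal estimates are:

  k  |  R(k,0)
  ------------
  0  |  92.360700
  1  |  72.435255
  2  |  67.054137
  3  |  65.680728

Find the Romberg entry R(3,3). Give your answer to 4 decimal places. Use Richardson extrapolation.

Richardson extrapolation on the trapezoidal column (denominator 4−1=3):
R(1,1) = (4·72.435255 − 92.360700) / 3 = 65.793440
R(2,1) = (4·67.054137 − 72.435255) / 3 = 65.260431
R(3,1) = (4·65.680728 − 67.054137) / 3 = 65.222925
R(2,2) = 65.260431 + (65.260431 − 65.793440)/15 = 65.224897
R(3,2) = (16·65.222925 − 65.260431) / 15 = 65.220425
R(3,3) = (64·65.220425 − 65.224897) / 63 = 65.220354
(Column j=1 coincides with Simpson's rule on the same nodes.)

65.2204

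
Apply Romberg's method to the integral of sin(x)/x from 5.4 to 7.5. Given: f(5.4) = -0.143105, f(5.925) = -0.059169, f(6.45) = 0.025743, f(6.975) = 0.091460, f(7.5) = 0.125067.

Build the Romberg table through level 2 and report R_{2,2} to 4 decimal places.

R_{0,0} (trapezoid, 1 panel, h=2.1000): -0.018940
R_{1,0} (trapezoid, 2 panels, h=1.0500): 0.017560
R_{2,0} (trapezoid, 4 panels, h=0.5250): 0.025733
R_{1,1} = 0.017560 + (0.017560 − (-0.018940))/3 = 0.029727
R_{2,1} = 0.025733 + (0.025733 − 0.017560)/3 = 0.028457
R_{2,2} = 0.028457 + (0.028457 − 0.029727)/15 = 0.028372

0.0284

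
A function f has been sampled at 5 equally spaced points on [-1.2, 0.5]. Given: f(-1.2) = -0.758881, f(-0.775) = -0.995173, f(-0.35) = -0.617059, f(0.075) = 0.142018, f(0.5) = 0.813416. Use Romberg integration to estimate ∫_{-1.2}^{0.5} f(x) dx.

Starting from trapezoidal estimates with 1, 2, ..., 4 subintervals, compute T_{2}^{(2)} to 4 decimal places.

T_{0}^{(0)} (trapezoid, 1 panel, h=1.7000): 0.046355
T_{1}^{(0)} (trapezoid, 2 panels, h=0.8500): -0.501323
T_{2}^{(0)} (trapezoid, 4 panels, h=0.4250): -0.613252
T_{1}^{(1)} = -0.501323 + (-0.501323 − 0.046355)/3 = -0.683882
T_{2}^{(1)} = -0.613252 + (-0.613252 − (-0.501323))/3 = -0.650562
T_{2}^{(2)} = -0.650562 + (-0.650562 − (-0.683882))/15 = -0.648341

-0.6483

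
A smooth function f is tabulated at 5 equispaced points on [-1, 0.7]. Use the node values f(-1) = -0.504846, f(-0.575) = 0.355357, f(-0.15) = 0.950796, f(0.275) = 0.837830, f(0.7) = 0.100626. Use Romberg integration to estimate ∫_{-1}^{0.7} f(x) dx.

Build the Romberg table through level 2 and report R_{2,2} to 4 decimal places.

R_{0,0} (trapezoid, 1 panel, h=1.7000): -0.343587
R_{1,0} (trapezoid, 2 panels, h=0.8500): 0.636383
R_{2,0} (trapezoid, 4 panels, h=0.4250): 0.825296
R_{1,1} = 0.636383 + (0.636383 − (-0.343587))/3 = 0.963040
R_{2,1} = 0.825296 + (0.825296 − 0.636383)/3 = 0.888267
R_{2,2} = 0.888267 + (0.888267 − 0.963040)/15 = 0.883282

0.8833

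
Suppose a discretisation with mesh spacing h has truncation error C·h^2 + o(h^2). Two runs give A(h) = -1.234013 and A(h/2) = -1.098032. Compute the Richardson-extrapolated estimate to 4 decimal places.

-1.0527

The leading error scales as h^2; refining by a factor of 2 reduces it by 2^2 = 4.
Extrapolated value = (4·A(h/2) − A(h)) / (4 − 1)
= (4·(-1.098032) − (-1.234013)) / 3
= -3.158115 / 3 = -1.052705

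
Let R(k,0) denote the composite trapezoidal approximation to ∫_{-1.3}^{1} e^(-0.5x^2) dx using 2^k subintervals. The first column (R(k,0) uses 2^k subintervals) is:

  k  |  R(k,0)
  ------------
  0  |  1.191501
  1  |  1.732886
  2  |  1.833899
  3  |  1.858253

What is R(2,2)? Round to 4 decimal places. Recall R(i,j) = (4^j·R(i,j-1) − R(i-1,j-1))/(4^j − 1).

1.8645

Richardson extrapolation on the trapezoidal column (denominator 4−1=3):
R(1,1) = (4·1.732886 − 1.191501) / 3 = 1.913348
R(2,1) = (4·1.833899 − 1.732886) / 3 = 1.867570
R(2,2) = 1.867570 + (1.867570 − 1.913348)/15 = 1.864518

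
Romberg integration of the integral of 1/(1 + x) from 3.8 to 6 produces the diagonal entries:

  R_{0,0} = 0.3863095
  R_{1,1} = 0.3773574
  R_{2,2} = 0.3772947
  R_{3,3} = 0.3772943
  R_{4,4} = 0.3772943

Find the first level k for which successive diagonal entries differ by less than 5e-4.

k = 2

|R_{1,1} − R_{0,0}| = 0.0089521 ≥ 5e-4
|R_{2,2} − R_{1,1}| = 0.0000627 < 5e-4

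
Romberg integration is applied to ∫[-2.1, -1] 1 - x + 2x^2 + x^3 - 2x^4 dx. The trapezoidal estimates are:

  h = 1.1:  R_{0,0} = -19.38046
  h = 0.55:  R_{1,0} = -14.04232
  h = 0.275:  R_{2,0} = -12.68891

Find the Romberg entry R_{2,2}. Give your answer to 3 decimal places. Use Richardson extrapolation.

R_{1,1} = -14.04232 + (-14.04232 − (-19.38046))/3 = -12.26294
R_{2,1} = -12.68891 + (-12.68891 − (-14.04232))/3 = -12.23777
R_{2,2} = -12.23777 + (-12.23777 − (-12.26294))/15 = -12.23609

-12.236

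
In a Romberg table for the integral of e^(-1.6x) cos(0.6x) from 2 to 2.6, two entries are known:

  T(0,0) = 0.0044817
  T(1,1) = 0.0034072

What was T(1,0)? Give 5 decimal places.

From T(1,1) = (4·T(1,0) − T(0,0))/3, solve for T(1,0):
4·T(1,0) = 3·0.0034072 + 0.0044817 = 0.0147033
T(1,0) = 0.0036758

0.00368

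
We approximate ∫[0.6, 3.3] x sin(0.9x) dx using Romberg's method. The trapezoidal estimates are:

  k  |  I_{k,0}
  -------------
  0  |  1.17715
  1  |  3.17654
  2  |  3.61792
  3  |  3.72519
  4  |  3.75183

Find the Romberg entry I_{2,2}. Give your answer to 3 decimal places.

Richardson extrapolation on the trapezoidal column (denominator 4−1=3):
I_{1,1} = (4·3.17654 − 1.17715) / 3 = 3.84300
I_{2,1} = 3.61792 + (3.61792 − 3.17654)/3 = 3.76505
I_{2,2} = (16·3.76505 − 3.84300) / 15 = 3.75985

3.760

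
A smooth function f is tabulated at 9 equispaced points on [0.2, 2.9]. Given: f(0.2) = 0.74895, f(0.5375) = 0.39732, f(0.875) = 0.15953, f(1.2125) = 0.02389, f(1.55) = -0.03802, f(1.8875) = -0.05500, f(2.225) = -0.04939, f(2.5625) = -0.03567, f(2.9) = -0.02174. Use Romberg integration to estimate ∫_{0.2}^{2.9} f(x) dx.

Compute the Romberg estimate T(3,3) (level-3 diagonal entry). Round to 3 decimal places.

0.247

T(0,0) (trapezoid, 1 panel, h=2.7000): 0.98173
T(1,0) (trapezoid, 2 panels, h=1.3500): 0.43954
T(2,0) (trapezoid, 4 panels, h=0.6750): 0.29411
T(3,0) (trapezoid, 8 panels, h=0.3375): 0.25861
T(1,1) = 0.43954 + (0.43954 − 0.98173)/3 = 0.25881
T(2,1) = 0.29411 + (0.29411 − 0.43954)/3 = 0.24563
T(3,1) = 0.25861 + (0.25861 − 0.29411)/3 = 0.24678
T(2,2) = 0.24563 + (0.24563 − 0.25881)/15 = 0.24475
T(3,2) = 0.24678 + (0.24678 − 0.24563)/15 = 0.24686
T(3,3) = 0.24686 + (0.24686 − 0.24475)/63 = 0.24689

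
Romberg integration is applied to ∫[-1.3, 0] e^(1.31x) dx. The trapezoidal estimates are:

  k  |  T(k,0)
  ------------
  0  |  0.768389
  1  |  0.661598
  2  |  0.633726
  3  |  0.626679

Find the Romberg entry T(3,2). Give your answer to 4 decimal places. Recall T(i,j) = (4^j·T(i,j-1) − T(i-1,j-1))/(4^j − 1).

Richardson extrapolation on the trapezoidal column (denominator 4−1=3):
T(2,1) = (4·0.633726 − 0.661598) / 3 = 0.624435
T(3,1) = 0.626679 + (0.626679 − 0.633726)/3 = 0.624330
T(3,2) = 0.624330 + (0.624330 − 0.624435)/15 = 0.624323

0.6243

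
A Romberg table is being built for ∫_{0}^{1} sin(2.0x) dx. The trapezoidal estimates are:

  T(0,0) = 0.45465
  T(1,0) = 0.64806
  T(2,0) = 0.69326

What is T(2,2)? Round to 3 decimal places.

0.708

Richardson extrapolation on the trapezoidal column (denominator 4−1=3):
T(1,1) = (4·0.64806 − 0.45465) / 3 = 0.71253
T(2,1) = (4·0.69326 − 0.64806) / 3 = 0.70833
T(2,2) = (16·0.70833 − 0.71253) / 15 = 0.70805
(Column j=1 coincides with Simpson's rule on the same nodes.)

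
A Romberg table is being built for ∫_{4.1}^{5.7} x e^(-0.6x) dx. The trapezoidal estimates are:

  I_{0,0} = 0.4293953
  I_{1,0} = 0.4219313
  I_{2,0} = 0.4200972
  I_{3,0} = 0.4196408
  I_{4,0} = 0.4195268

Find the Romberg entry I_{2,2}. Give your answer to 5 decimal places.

I_{1,1} = (4·0.4219313 − 0.4293953) / 3 = 0.4194433
I_{2,1} = (4·0.4200972 − 0.4219313) / 3 = 0.4194858
I_{2,2} = (16·0.4194858 − 0.4194433) / 15 = 0.4194886

0.41949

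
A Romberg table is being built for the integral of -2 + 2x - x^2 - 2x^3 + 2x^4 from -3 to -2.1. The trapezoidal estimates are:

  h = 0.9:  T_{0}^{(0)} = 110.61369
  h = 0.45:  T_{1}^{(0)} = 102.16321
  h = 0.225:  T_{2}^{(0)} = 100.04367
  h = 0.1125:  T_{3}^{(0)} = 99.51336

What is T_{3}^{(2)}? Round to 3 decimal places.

T_{2}^{(1)} = 100.04367 + (100.04367 − 102.16321)/3 = 99.33716
T_{3}^{(1)} = 99.51336 + (99.51336 − 100.04367)/3 = 99.33659
T_{3}^{(2)} = 99.33659 + (99.33659 − 99.33716)/15 = 99.33655

99.337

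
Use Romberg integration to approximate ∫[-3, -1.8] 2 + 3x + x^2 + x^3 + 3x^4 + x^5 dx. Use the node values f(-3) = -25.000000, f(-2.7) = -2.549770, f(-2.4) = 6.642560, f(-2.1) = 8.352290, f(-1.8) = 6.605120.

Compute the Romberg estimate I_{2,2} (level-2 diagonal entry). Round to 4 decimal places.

1.8217

I_{0,0} (trapezoid, 1 panel, h=1.2000): -11.036928
I_{1,0} (trapezoid, 2 panels, h=0.6000): -1.532928
I_{2,0} (trapezoid, 4 panels, h=0.3000): 0.974292
I_{1,1} = -1.532928 + (-1.532928 − (-11.036928))/3 = 1.635072
I_{2,1} = 0.974292 + (0.974292 − (-1.532928))/3 = 1.810032
I_{2,2} = 1.810032 + (1.810032 − 1.635072)/15 = 1.821696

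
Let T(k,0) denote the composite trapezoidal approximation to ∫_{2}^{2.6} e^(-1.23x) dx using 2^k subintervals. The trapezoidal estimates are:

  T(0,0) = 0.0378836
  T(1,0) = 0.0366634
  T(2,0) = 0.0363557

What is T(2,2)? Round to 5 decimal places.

Richardson extrapolation on the trapezoidal column (denominator 4−1=3):
T(1,1) = (4·0.0366634 − 0.0378836) / 3 = 0.0362567
T(2,1) = (4·0.0363557 − 0.0366634) / 3 = 0.0362531
T(2,2) = 0.0362531 + (0.0362531 − 0.0362567)/15 = 0.0362529

0.03625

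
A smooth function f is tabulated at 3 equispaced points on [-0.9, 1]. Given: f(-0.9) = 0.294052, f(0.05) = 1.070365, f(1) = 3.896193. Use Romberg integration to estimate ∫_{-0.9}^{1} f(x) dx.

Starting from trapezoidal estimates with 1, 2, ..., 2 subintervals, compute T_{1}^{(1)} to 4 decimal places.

2.6827

T_{0}^{(0)} (trapezoid, 1 panel, h=1.9000): 3.980733
T_{1}^{(0)} (trapezoid, 2 panels, h=0.9500): 3.007213
T_{1}^{(1)} = 3.007213 + (3.007213 − 3.980733)/3 = 2.682706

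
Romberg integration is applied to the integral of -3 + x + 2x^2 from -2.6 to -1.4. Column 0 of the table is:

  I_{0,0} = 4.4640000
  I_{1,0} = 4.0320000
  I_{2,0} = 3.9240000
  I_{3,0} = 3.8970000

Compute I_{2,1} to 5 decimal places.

I_{2,1} = 3.9240000 + (3.9240000 − 4.0320000)/3 = 3.8880000

3.88800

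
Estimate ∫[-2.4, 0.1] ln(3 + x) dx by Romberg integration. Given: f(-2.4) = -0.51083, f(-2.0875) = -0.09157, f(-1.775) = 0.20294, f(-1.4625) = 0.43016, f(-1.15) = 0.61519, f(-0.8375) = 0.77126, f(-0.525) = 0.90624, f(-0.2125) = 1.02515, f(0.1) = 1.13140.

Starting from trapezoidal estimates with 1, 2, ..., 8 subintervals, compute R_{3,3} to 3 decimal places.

R_{0,0} (trapezoid, 1 panel, h=2.5000): 0.77571
R_{1,0} (trapezoid, 2 panels, h=1.2500): 1.15684
R_{2,0} (trapezoid, 4 panels, h=0.6250): 1.27166
R_{3,0} (trapezoid, 8 panels, h=0.3125): 1.30302
R_{1,1} = 1.15684 + (1.15684 − 0.77571)/3 = 1.28388
R_{2,1} = 1.27166 + (1.27166 − 1.15684)/3 = 1.30993
R_{3,1} = 1.30302 + (1.30302 − 1.27166)/3 = 1.31347
R_{2,2} = 1.30993 + (1.30993 − 1.28388)/15 = 1.31167
R_{3,2} = 1.31347 + (1.31347 − 1.30993)/15 = 1.31371
R_{3,3} = 1.31371 + (1.31371 − 1.31167)/63 = 1.31374

1.314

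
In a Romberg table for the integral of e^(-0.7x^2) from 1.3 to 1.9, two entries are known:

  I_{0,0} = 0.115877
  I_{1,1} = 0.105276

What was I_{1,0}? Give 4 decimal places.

From I_{1,1} = (4·I_{1,0} − I_{0,0})/3, solve for I_{1,0}:
4·I_{1,0} = 3·0.105276 + 0.115877 = 0.431705
I_{1,0} = 0.107926

0.1079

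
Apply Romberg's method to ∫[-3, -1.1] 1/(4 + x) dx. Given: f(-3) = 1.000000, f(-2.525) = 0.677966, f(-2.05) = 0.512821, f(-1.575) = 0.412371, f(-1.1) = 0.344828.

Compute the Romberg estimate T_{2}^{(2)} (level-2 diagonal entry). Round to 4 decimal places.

T_{0}^{(0)} (trapezoid, 1 panel, h=1.9000): 1.277587
T_{1}^{(0)} (trapezoid, 2 panels, h=0.9500): 1.125973
T_{2}^{(0)} (trapezoid, 4 panels, h=0.4750): 1.080897
T_{1}^{(1)} = 1.125973 + (1.125973 − 1.277587)/3 = 1.075435
T_{2}^{(1)} = 1.080897 + (1.080897 − 1.125973)/3 = 1.065872
T_{2}^{(2)} = 1.065872 + (1.065872 − 1.075435)/15 = 1.065234

1.0652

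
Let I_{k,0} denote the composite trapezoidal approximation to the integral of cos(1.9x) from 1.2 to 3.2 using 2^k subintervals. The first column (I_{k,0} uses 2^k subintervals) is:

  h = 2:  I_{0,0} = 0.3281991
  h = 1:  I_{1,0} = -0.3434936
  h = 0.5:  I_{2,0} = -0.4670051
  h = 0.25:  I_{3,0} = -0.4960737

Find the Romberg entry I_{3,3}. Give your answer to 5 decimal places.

Richardson extrapolation on the trapezoidal column (denominator 4−1=3):
I_{1,1} = -0.3434936 + (-0.3434936 − 0.3281991)/3 = -0.5673912
I_{2,1} = (4·(-0.4670051) − (-0.3434936)) / 3 = -0.5081756
I_{3,1} = (4·(-0.4960737) − (-0.4670051)) / 3 = -0.5057632
I_{2,2} = (16·(-0.5081756) − (-0.5673912)) / 15 = -0.5042279
I_{3,2} = (16·(-0.5057632) − (-0.5081756)) / 15 = -0.5056024
I_{3,3} = -0.5056024 + (-0.5056024 − (-0.5042279))/63 = -0.5056242

-0.50562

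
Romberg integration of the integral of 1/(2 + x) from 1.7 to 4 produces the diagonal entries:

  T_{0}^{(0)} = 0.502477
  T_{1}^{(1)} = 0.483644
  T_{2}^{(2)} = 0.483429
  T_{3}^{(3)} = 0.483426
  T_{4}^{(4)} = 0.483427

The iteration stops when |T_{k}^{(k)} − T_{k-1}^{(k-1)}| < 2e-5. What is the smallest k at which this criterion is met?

|T_{1}^{(1)} − T_{0}^{(0)}| = 0.018833 ≥ 2e-5
|T_{2}^{(2)} − T_{1}^{(1)}| = 0.000215 ≥ 2e-5
|T_{3}^{(3)} − T_{2}^{(2)}| = 0.000003 < 2e-5

k = 3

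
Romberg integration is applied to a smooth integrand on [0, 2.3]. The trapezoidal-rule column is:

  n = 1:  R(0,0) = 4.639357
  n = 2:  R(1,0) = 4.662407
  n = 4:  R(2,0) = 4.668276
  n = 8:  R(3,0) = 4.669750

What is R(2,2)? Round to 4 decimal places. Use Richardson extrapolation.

4.6702

R(1,1) = 4.662407 + (4.662407 − 4.639357)/3 = 4.670090
R(2,1) = (4·4.668276 − 4.662407) / 3 = 4.670232
R(2,2) = 4.670232 + (4.670232 − 4.670090)/15 = 4.670241
(Column j=1 coincides with Simpson's rule on the same nodes.)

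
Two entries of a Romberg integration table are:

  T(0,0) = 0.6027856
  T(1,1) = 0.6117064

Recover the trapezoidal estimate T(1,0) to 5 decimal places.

0.60948

From T(1,1) = (4·T(1,0) − T(0,0))/3, solve for T(1,0):
4·T(1,0) = 3·0.6117064 + 0.6027856 = 2.4379048
T(1,0) = 0.6094762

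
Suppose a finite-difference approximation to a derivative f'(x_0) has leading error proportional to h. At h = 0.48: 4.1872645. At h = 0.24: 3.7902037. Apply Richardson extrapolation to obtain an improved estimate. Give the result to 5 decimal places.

3.39314

Extrapolated value = (2·A(h/2) − A(h)) / (2 − 1)
= (2·3.7902037 − 4.1872645) / 1
= 3.3931429 / 1 = 3.3931429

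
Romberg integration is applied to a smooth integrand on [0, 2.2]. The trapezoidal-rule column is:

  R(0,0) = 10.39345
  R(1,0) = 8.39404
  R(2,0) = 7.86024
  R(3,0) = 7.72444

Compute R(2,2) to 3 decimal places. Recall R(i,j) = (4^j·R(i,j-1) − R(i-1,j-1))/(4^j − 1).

Richardson extrapolation on the trapezoidal column (denominator 4−1=3):
R(1,1) = (4·8.39404 − 10.39345) / 3 = 7.72757
R(2,1) = (4·7.86024 − 8.39404) / 3 = 7.68231
R(2,2) = (16·7.68231 − 7.72757) / 15 = 7.67929

7.679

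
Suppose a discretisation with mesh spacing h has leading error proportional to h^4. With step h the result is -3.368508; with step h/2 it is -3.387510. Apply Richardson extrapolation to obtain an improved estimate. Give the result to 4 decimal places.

-3.3888

The leading error scales as h^4; refining by a factor of 2 reduces it by 2^4 = 16.
Extrapolated value = (16·A(h/2) − A(h)) / (16 − 1)
= (16·(-3.387510) − (-3.368508)) / 15
= -50.831652 / 15 = -3.388777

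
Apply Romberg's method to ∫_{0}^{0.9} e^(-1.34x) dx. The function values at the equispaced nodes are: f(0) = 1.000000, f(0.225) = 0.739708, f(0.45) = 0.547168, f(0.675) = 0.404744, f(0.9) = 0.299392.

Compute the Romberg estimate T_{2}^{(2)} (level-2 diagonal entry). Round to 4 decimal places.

T_{0}^{(0)} (trapezoid, 1 panel, h=0.9000): 0.584726
T_{1}^{(0)} (trapezoid, 2 panels, h=0.4500): 0.538589
T_{2}^{(0)} (trapezoid, 4 panels, h=0.2250): 0.526796
T_{1}^{(1)} = 0.538589 + (0.538589 − 0.584726)/3 = 0.523210
T_{2}^{(1)} = 0.526796 + (0.526796 − 0.538589)/3 = 0.522865
T_{2}^{(2)} = 0.522865 + (0.522865 − 0.523210)/15 = 0.522842

0.5228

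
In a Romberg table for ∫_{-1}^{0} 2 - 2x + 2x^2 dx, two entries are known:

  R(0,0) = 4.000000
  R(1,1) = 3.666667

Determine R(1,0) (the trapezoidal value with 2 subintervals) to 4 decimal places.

From R(1,1) = (4·R(1,0) − R(0,0))/3, solve for R(1,0):
4·R(1,0) = 3·3.666667 + 4.000000 = 15.000001
R(1,0) = 3.750000

3.7500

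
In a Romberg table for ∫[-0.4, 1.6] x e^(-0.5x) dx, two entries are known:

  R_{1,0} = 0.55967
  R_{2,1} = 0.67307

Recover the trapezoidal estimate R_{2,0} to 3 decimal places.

0.645

From R_{2,1} = (4·R_{2,0} − R_{1,0})/3, solve for R_{2,0}:
4·R_{2,0} = 3·0.67307 + 0.55967 = 2.57888
R_{2,0} = 0.64472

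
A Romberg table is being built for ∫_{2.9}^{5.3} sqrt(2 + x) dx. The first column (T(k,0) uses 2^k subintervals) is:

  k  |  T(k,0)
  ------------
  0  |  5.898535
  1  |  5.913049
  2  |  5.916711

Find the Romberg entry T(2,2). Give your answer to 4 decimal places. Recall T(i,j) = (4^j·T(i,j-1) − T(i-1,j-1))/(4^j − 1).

Richardson extrapolation on the trapezoidal column (denominator 4−1=3):
T(1,1) = (4·5.913049 − 5.898535) / 3 = 5.917887
T(2,1) = (4·5.916711 − 5.913049) / 3 = 5.917932
T(2,2) = 5.917932 + (5.917932 − 5.917887)/15 = 5.917935

5.9179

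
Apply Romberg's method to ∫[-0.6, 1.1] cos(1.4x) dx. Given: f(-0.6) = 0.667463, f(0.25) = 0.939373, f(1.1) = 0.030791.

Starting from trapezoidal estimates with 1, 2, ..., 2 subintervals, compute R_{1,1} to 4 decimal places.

1.2625

R_{0,0} (trapezoid, 1 panel, h=1.7000): 0.593516
R_{1,0} (trapezoid, 2 panels, h=0.8500): 1.095225
R_{1,1} = 1.095225 + (1.095225 − 0.593516)/3 = 1.262461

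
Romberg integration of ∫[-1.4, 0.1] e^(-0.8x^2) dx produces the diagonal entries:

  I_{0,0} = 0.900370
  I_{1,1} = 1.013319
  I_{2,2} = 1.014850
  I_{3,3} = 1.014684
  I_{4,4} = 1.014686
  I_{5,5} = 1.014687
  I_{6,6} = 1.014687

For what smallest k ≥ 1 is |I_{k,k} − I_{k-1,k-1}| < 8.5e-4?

k = 3

|I_{1,1} − I_{0,0}| = 0.112949 ≥ 8.5e-4
|I_{2,2} − I_{1,1}| = 0.001531 ≥ 8.5e-4
|I_{3,3} − I_{2,2}| = 0.000166 < 8.5e-4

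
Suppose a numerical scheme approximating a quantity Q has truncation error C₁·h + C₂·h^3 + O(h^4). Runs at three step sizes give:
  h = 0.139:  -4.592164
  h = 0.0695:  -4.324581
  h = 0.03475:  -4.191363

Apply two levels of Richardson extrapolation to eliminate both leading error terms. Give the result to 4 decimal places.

First eliminate the h term (factor 2^1 = 2):
  B₁ = (2·(-4.324581) − (-4.592164))/1 = -4.056998
  B₂ = (2·(-4.191363) − (-4.324581))/1 = -4.058145
Then eliminate the h^3 term (factor 2^3 = 8):
  (8·(-4.058145) − (-4.056998))/7 = -4.058309

-4.0583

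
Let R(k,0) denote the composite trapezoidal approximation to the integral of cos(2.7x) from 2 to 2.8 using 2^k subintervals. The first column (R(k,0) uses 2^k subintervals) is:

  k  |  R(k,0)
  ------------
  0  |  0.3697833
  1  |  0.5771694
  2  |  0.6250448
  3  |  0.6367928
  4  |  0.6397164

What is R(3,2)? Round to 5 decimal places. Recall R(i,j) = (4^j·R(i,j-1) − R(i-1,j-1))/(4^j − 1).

0.64069

Richardson extrapolation on the trapezoidal column (denominator 4−1=3):
R(2,1) = (4·0.6250448 − 0.5771694) / 3 = 0.6410033
R(3,1) = 0.6367928 + (0.6367928 − 0.6250448)/3 = 0.6407088
R(3,2) = (16·0.6407088 − 0.6410033) / 15 = 0.6406892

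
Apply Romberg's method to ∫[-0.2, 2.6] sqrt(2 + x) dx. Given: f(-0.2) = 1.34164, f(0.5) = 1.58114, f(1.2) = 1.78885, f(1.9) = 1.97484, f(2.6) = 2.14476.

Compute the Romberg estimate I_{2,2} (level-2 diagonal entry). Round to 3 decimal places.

I_{0,0} (trapezoid, 1 panel, h=2.8000): 4.88096
I_{1,0} (trapezoid, 2 panels, h=1.4000): 4.94487
I_{2,0} (trapezoid, 4 panels, h=0.7000): 4.96162
I_{1,1} = 4.94487 + (4.94487 − 4.88096)/3 = 4.96617
I_{2,1} = 4.96162 + (4.96162 − 4.94487)/3 = 4.96720
I_{2,2} = 4.96720 + (4.96720 − 4.96617)/15 = 4.96727

4.967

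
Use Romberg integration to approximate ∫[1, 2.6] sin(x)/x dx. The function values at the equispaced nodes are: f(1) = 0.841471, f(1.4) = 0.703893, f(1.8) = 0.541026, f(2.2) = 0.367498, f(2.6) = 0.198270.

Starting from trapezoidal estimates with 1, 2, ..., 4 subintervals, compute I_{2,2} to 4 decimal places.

I_{0,0} (trapezoid, 1 panel, h=1.6000): 0.831793
I_{1,0} (trapezoid, 2 panels, h=0.8000): 0.848717
I_{2,0} (trapezoid, 4 panels, h=0.4000): 0.852915
I_{1,1} = 0.848717 + (0.848717 − 0.831793)/3 = 0.854358
I_{2,1} = 0.852915 + (0.852915 − 0.848717)/3 = 0.854314
I_{2,2} = 0.854314 + (0.854314 − 0.854358)/15 = 0.854311

0.8543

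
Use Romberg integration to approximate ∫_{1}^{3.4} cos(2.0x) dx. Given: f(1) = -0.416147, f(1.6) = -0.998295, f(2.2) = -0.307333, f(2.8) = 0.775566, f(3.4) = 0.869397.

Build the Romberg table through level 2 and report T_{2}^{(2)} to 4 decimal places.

-0.2038

T_{0}^{(0)} (trapezoid, 1 panel, h=2.4000): 0.543900
T_{1}^{(0)} (trapezoid, 2 panels, h=1.2000): -0.096850
T_{2}^{(0)} (trapezoid, 4 panels, h=0.6000): -0.182062
T_{1}^{(1)} = -0.096850 + (-0.096850 − 0.543900)/3 = -0.310433
T_{2}^{(1)} = -0.182062 + (-0.182062 − (-0.096850))/3 = -0.210466
T_{2}^{(2)} = -0.210466 + (-0.210466 − (-0.310433))/15 = -0.203802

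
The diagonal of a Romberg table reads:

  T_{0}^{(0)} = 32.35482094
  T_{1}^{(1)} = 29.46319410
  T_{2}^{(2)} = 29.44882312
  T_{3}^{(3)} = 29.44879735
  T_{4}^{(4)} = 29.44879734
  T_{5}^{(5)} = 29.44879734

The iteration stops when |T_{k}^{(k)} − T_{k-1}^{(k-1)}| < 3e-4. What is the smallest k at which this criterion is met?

|T_{1}^{(1)} − T_{0}^{(0)}| = 2.89162684 ≥ 3e-4
|T_{2}^{(2)} − T_{1}^{(1)}| = 0.01437098 ≥ 3e-4
|T_{3}^{(3)} − T_{2}^{(2)}| = 0.00002577 < 3e-4

k = 3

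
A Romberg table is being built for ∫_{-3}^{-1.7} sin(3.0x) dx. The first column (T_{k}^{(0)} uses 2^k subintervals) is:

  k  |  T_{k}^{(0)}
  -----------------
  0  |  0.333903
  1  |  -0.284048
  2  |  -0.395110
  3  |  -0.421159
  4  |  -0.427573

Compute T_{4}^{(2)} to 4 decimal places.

-0.4297

Richardson extrapolation on the trapezoidal column (denominator 4−1=3):
T_{3}^{(1)} = (4·(-0.421159) − (-0.395110)) / 3 = -0.429842
T_{4}^{(1)} = (4·(-0.427573) − (-0.421159)) / 3 = -0.429711
T_{4}^{(2)} = -0.429711 + (-0.429711 − (-0.429842))/15 = -0.429702
(Column j=1 coincides with Simpson's rule on the same nodes.)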